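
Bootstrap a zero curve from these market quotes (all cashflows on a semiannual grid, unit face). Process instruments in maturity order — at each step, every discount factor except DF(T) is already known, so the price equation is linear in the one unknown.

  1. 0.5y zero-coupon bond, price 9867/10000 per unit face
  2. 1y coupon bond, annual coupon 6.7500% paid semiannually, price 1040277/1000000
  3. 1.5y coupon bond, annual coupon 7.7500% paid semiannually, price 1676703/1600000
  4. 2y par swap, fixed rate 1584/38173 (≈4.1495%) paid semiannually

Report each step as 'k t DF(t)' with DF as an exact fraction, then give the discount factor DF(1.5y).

1 1/2 9867/10000
2 1 9741/10000
3 3/2 9357/10000
4 2 1151/1250
DF(1.5y) = 9357/10000 ≈ 0.935700

step 1 [0.5y] zero: DF = P = 9867/10000 ≈ 0.986700
step 2 [1y] bond c/2=27/800: DF=(1040277/1000000 − 27/800·(0.986700))/(1+27/800) = 9741/10000 ≈ 0.974100
step 3 [1.5y] bond c/2=31/800: DF=(1676703/1600000 − 31/800·(0.986700+0.974100))/(1+31/800) = 9357/10000 ≈ 0.935700
step 4 [2y] swap r/2=792/38173: DF=(1 − 792/38173·(0.986700+0.974100+0.935700))/(1+792/38173) = 1151/1250 ≈ 0.920800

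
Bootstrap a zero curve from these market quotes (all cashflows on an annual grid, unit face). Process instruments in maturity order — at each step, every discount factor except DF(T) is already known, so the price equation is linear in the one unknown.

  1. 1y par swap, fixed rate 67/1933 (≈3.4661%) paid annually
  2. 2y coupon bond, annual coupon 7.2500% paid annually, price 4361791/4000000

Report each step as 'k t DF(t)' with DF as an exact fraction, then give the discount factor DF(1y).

step 1 [1y] swap r/1=67/1933: DF=(1 − 67/1933·(0))/(1+67/1933) = 1933/2000 ≈ 0.966500
step 2 [2y] bond c/1=29/400: DF=(4361791/4000000 − 29/400·(0.966500))/(1+29/400) = 4757/5000 ≈ 0.951400

1 1 1933/2000
2 2 4757/5000
DF(1y) = 1933/2000 ≈ 0.966500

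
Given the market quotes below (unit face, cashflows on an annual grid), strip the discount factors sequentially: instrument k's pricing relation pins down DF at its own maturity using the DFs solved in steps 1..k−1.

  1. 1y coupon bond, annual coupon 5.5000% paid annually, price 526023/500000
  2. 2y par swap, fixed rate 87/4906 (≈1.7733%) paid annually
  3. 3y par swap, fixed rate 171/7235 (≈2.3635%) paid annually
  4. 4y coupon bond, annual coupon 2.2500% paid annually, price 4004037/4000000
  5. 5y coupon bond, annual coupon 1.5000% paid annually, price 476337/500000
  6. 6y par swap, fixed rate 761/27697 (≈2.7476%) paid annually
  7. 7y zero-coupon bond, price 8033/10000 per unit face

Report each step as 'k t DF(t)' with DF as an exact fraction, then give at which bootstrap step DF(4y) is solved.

step 1 [1y] bond c/1=11/200: DF=(526023/500000 − 11/200·(0))/(1+11/200) = 2493/2500 ≈ 0.997200
step 2 [2y] swap r/1=87/4906: DF=(1 − 87/4906·(0.997200))/(1+87/4906) = 2413/2500 ≈ 0.965200
step 3 [3y] swap r/1=171/7235: DF=(1 − 171/7235·(0.997200+0.965200))/(1+171/7235) = 2329/2500 ≈ 0.931600
step 4 [4y] bond c/1=9/400: DF=(4004037/4000000 − 9/400·(0.997200+0.965200+0.931600))/(1+9/400) = 9153/10000 ≈ 0.915300
step 5 [5y] bond c/1=3/200: DF=(476337/500000 − 3/200·(0.997200+0.965200+0.931600+0.915300))/(1+3/200) = 8823/10000 ≈ 0.882300
step 6 [6y] swap r/1=761/27697: DF=(1 − 761/27697·(0.997200+0.965200+0.931600+0.915300+0.882300))/(1+761/27697) = 4239/5000 ≈ 0.847800
step 7 [7y] zero: DF = P = 8033/10000 ≈ 0.803300

1 1 2493/2500
2 2 2413/2500
3 3 2329/2500
4 4 9153/10000
5 5 8823/10000
6 6 4239/5000
7 7 8033/10000
DF(4y) is solved at step 4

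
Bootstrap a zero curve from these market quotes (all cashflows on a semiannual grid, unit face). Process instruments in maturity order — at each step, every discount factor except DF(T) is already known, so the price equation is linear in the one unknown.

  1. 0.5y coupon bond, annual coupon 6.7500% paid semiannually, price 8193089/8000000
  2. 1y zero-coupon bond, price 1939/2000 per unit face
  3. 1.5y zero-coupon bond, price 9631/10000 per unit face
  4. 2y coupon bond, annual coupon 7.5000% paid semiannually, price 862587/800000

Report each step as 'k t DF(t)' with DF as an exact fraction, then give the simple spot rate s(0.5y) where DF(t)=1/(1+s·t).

step 1 [0.5y] bond c/2=27/800: DF=(8193089/8000000 − 27/800·(0))/(1+27/800) = 9907/10000 ≈ 0.990700
step 2 [1y] zero: DF = P = 1939/2000 ≈ 0.969500
step 3 [1.5y] zero: DF = P = 9631/10000 ≈ 0.963100
step 4 [2y] bond c/2=3/80: DF=(862587/800000 − 3/80·(0.990700+0.969500+0.963100))/(1+3/80) = 1167/1250 ≈ 0.933600

1 1/2 9907/10000
2 1 1939/2000
3 3/2 9631/10000
4 2 1167/1250
s(0.5y) = (1/(9907/10000) − 1)/(1/2) = 186/9907 ≈ 1.8775%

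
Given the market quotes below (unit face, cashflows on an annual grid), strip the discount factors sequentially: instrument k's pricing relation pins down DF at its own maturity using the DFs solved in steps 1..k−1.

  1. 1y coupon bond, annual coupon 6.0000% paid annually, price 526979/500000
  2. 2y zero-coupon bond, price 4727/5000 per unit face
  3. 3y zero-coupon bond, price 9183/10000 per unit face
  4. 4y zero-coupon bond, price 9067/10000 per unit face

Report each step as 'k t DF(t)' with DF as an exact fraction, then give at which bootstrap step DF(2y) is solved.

step 1 [1y] bond c/1=3/50: DF=(526979/500000 − 3/50·(0))/(1+3/50) = 9943/10000 ≈ 0.994300
step 2 [2y] zero: DF = P = 4727/5000 ≈ 0.945400
step 3 [3y] zero: DF = P = 9183/10000 ≈ 0.918300
step 4 [4y] zero: DF = P = 9067/10000 ≈ 0.906700

1 1 9943/10000
2 2 4727/5000
3 3 9183/10000
4 4 9067/10000
DF(2y) is solved at step 2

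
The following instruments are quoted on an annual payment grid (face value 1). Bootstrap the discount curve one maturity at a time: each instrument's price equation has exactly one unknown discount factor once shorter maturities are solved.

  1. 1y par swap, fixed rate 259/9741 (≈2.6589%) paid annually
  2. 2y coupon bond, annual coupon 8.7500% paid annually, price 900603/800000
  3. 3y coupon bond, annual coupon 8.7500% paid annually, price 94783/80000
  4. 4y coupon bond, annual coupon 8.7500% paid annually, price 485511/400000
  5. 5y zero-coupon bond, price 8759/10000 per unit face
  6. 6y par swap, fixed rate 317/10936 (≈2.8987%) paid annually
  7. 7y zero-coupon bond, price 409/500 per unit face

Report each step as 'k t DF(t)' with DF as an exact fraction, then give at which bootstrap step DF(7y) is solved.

1 1 9741/10000
2 2 598/625
3 3 9341/10000
4 4 1107/1250
5 5 8759/10000
6 6 1683/2000
7 7 409/500
DF(7y) is solved at step 7

step 1 [1y] swap r/1=259/9741: DF=(1 − 259/9741·(0))/(1+259/9741) = 9741/10000 ≈ 0.974100
step 2 [2y] bond c/1=7/80: DF=(900603/800000 − 7/80·(0.974100))/(1+7/80) = 598/625 ≈ 0.956800
step 3 [3y] bond c/1=7/80: DF=(94783/80000 − 7/80·(0.974100+0.956800))/(1+7/80) = 9341/10000 ≈ 0.934100
step 4 [4y] bond c/1=7/80: DF=(485511/400000 − 7/80·(0.974100+0.956800+0.934100))/(1+7/80) = 1107/1250 ≈ 0.885600
step 5 [5y] zero: DF = P = 8759/10000 ≈ 0.875900
step 6 [6y] swap r/1=317/10936: DF=(1 − 317/10936·(0.974100+0.956800+0.934100+0.885600+0.875900))/(1+317/10936) = 1683/2000 ≈ 0.841500
step 7 [7y] zero: DF = P = 409/500 ≈ 0.818000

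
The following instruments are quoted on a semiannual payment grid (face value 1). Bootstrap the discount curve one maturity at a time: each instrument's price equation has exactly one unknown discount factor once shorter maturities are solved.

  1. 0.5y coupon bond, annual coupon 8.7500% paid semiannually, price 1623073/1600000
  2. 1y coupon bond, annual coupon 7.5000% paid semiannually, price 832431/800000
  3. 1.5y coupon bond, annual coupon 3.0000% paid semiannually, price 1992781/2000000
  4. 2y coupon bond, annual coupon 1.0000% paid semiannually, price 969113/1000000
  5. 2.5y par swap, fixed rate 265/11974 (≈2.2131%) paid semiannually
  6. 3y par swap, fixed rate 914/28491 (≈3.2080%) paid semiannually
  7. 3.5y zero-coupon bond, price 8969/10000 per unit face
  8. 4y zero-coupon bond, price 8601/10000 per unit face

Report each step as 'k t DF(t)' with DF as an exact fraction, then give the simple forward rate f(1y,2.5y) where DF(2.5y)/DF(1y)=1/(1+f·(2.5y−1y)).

step 1 [0.5y] bond c/2=7/160: DF=(1623073/1600000 − 7/160·(0))/(1+7/160) = 9719/10000 ≈ 0.971900
step 2 [1y] bond c/2=3/80: DF=(832431/800000 − 3/80·(0.971900))/(1+3/80) = 4839/5000 ≈ 0.967800
step 3 [1.5y] bond c/2=3/200: DF=(1992781/2000000 − 3/200·(0.971900+0.967800))/(1+3/200) = 953/1000 ≈ 0.953000
step 4 [2y] bond c/2=1/200: DF=(969113/1000000 − 1/200·(0.971900+0.967800+0.953000))/(1+1/200) = 9499/10000 ≈ 0.949900
step 5 [2.5y] swap r/2=265/23948: DF=(1 − 265/23948·(0.971900+0.967800+0.953000+0.949900))/(1+265/23948) = 947/1000 ≈ 0.947000
step 6 [3y] swap r/2=457/28491: DF=(1 − 457/28491·(0.971900+0.967800+0.953000+0.949900+0.947000))/(1+457/28491) = 4543/5000 ≈ 0.908600
step 7 [3.5y] zero: DF = P = 8969/10000 ≈ 0.896900
step 8 [4y] zero: DF = P = 8601/10000 ≈ 0.860100

1 1/2 9719/10000
2 1 4839/5000
3 3/2 953/1000
4 2 9499/10000
5 5/2 947/1000
6 3 4543/5000
7 7/2 8969/10000
8 4 8601/10000
f(1y,2.5y) = ((4839/5000)/(947/1000) − 1)/(3/2) = 208/14205 ≈ 1.4643%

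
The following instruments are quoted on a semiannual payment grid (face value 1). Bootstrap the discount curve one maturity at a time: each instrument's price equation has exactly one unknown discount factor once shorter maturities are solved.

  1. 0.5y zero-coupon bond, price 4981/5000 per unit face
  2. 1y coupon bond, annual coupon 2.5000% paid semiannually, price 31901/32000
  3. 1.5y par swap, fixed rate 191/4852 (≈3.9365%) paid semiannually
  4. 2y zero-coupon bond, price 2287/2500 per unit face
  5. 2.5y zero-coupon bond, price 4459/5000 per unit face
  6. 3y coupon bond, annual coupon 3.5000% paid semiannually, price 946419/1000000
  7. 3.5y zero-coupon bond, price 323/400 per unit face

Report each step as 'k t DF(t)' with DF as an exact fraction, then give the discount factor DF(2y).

step 1 [0.5y] zero: DF = P = 4981/5000 ≈ 0.996200
step 2 [1y] bond c/2=1/80: DF=(31901/32000 − 1/80·(0.996200))/(1+1/80) = 9723/10000 ≈ 0.972300
step 3 [1.5y] swap r/2=191/9704: DF=(1 − 191/9704·(0.996200+0.972300))/(1+191/9704) = 9427/10000 ≈ 0.942700
step 4 [2y] zero: DF = P = 2287/2500 ≈ 0.914800
step 5 [2.5y] zero: DF = P = 4459/5000 ≈ 0.891800
step 6 [3y] bond c/2=7/400: DF=(946419/1000000 − 7/400·(0.996200+0.972300+0.942700+0.914800+0.891800))/(1+7/400) = 849/1000 ≈ 0.849000
step 7 [3.5y] zero: DF = P = 323/400 ≈ 0.807500

1 1/2 4981/5000
2 1 9723/10000
3 3/2 9427/10000
4 2 2287/2500
5 5/2 4459/5000
6 3 849/1000
7 7/2 323/400
DF(2y) = 2287/2500 ≈ 0.914800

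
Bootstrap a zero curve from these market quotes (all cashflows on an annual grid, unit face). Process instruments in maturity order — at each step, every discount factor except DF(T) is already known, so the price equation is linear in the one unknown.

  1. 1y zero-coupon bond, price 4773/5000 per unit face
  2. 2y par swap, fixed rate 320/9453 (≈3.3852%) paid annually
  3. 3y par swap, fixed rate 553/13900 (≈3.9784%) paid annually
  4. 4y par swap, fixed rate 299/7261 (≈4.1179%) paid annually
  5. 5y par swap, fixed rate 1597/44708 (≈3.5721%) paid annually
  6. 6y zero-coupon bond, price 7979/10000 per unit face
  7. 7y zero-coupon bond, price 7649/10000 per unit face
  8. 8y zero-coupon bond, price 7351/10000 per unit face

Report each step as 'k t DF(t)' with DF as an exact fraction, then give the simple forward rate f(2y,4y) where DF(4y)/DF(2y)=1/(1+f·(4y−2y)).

step 1 [1y] zero: DF = P = 4773/5000 ≈ 0.954600
step 2 [2y] swap r/1=320/9453: DF=(1 − 320/9453·(0.954600))/(1+320/9453) = 117/125 ≈ 0.936000
step 3 [3y] swap r/1=553/13900: DF=(1 − 553/13900·(0.954600+0.936000))/(1+553/13900) = 4447/5000 ≈ 0.889400
step 4 [4y] swap r/1=299/7261: DF=(1 − 299/7261·(0.954600+0.936000+0.889400))/(1+299/7261) = 1701/2000 ≈ 0.850500
step 5 [5y] swap r/1=1597/44708: DF=(1 − 1597/44708·(0.954600+0.936000+0.889400+0.850500))/(1+1597/44708) = 8403/10000 ≈ 0.840300
step 6 [6y] zero: DF = P = 7979/10000 ≈ 0.797900
step 7 [7y] zero: DF = P = 7649/10000 ≈ 0.764900
step 8 [8y] zero: DF = P = 7351/10000 ≈ 0.735100

1 1 4773/5000
2 2 117/125
3 3 4447/5000
4 4 1701/2000
5 5 8403/10000
6 6 7979/10000
7 7 7649/10000
8 8 7351/10000
f(2y,4y) = ((117/125)/(1701/2000) − 1)/(2) = 19/378 ≈ 5.0265%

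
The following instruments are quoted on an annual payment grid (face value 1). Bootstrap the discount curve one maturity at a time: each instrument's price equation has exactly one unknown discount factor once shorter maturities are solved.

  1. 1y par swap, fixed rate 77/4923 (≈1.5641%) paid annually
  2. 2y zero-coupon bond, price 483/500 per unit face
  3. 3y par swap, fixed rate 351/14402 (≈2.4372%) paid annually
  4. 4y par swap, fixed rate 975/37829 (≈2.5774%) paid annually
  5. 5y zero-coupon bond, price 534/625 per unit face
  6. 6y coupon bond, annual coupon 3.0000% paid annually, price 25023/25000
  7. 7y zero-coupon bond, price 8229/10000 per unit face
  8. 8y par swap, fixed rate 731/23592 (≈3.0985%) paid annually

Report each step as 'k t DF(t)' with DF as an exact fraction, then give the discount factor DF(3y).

1 1 4923/5000
2 2 483/500
3 3 4649/5000
4 4 361/400
5 5 534/625
6 6 8367/10000
7 7 8229/10000
8 8 7807/10000
DF(3y) = 4649/5000 ≈ 0.929800

step 1 [1y] swap r/1=77/4923: DF=(1 − 77/4923·(0))/(1+77/4923) = 4923/5000 ≈ 0.984600
step 2 [2y] zero: DF = P = 483/500 ≈ 0.966000
step 3 [3y] swap r/1=351/14402: DF=(1 − 351/14402·(0.984600+0.966000))/(1+351/14402) = 4649/5000 ≈ 0.929800
step 4 [4y] swap r/1=975/37829: DF=(1 − 975/37829·(0.984600+0.966000+0.929800))/(1+975/37829) = 361/400 ≈ 0.902500
step 5 [5y] zero: DF = P = 534/625 ≈ 0.854400
step 6 [6y] bond c/1=3/100: DF=(25023/25000 − 3/100·(0.984600+0.966000+0.929800+0.902500+0.854400))/(1+3/100) = 8367/10000 ≈ 0.836700
step 7 [7y] zero: DF = P = 8229/10000 ≈ 0.822900
step 8 [8y] swap r/1=731/23592: DF=(1 − 731/23592·(0.984600+0.966000+0.929800+0.902500+0.854400+0.836700+0.822900))/(1+731/23592) = 7807/10000 ≈ 0.780700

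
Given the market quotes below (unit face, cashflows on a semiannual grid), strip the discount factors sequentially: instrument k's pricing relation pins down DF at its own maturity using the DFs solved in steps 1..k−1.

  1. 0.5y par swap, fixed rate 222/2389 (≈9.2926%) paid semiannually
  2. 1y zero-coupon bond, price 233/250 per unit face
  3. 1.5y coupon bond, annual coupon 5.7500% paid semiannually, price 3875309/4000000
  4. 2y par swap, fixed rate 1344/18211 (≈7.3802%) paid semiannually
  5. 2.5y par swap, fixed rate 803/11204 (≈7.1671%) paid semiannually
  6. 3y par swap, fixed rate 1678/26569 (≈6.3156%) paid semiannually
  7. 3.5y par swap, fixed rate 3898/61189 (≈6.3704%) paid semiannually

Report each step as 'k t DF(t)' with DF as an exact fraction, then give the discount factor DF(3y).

step 1 [0.5y] swap r/2=111/2389: DF=(1 − 111/2389·(0))/(1+111/2389) = 2389/2500 ≈ 0.955600
step 2 [1y] zero: DF = P = 233/250 ≈ 0.932000
step 3 [1.5y] bond c/2=23/800: DF=(3875309/4000000 − 23/800·(0.955600+0.932000))/(1+23/800) = 889/1000 ≈ 0.889000
step 4 [2y] swap r/2=672/18211: DF=(1 − 672/18211·(0.955600+0.932000+0.889000))/(1+672/18211) = 541/625 ≈ 0.865600
step 5 [2.5y] swap r/2=803/22408: DF=(1 − 803/22408·(0.955600+0.932000+0.889000+0.865600))/(1+803/22408) = 4197/5000 ≈ 0.839400
step 6 [3y] swap r/2=839/26569: DF=(1 − 839/26569·(0.955600+0.932000+0.889000+0.865600+0.839400))/(1+839/26569) = 4161/5000 ≈ 0.832200
step 7 [3.5y] swap r/2=1949/61189: DF=(1 − 1949/61189·(0.955600+0.932000+0.889000+0.865600+0.839400+0.832200))/(1+1949/61189) = 8051/10000 ≈ 0.805100

1 1/2 2389/2500
2 1 233/250
3 3/2 889/1000
4 2 541/625
5 5/2 4197/5000
6 3 4161/5000
7 7/2 8051/10000
DF(3y) = 4161/5000 ≈ 0.832200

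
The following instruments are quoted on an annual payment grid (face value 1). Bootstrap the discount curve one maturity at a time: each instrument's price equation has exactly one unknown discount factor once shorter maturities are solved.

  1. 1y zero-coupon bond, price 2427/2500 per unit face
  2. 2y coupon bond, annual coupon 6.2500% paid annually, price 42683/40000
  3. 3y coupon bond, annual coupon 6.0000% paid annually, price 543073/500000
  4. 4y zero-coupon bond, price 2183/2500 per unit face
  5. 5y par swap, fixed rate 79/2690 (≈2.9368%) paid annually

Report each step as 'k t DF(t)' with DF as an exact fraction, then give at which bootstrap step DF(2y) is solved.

1 1 2427/2500
2 2 592/625
3 3 9161/10000
4 4 2183/2500
5 5 8657/10000
DF(2y) is solved at step 2

step 1 [1y] zero: DF = P = 2427/2500 ≈ 0.970800
step 2 [2y] bond c/1=1/16: DF=(42683/40000 − 1/16·(0.970800))/(1+1/16) = 592/625 ≈ 0.947200
step 3 [3y] bond c/1=3/50: DF=(543073/500000 − 3/50·(0.970800+0.947200))/(1+3/50) = 9161/10000 ≈ 0.916100
step 4 [4y] zero: DF = P = 2183/2500 ≈ 0.873200
step 5 [5y] swap r/1=79/2690: DF=(1 − 79/2690·(0.970800+0.947200+0.916100+0.873200))/(1+79/2690) = 8657/10000 ≈ 0.865700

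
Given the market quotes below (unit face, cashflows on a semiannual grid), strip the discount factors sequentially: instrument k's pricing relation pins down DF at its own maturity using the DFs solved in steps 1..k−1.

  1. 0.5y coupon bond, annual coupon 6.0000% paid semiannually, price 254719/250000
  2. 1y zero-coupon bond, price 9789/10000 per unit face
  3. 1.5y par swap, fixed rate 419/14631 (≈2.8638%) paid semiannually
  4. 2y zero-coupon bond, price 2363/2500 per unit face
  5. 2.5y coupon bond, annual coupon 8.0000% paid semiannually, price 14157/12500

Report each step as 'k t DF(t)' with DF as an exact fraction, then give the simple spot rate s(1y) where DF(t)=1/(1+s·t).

step 1 [0.5y] bond c/2=3/100: DF=(254719/250000 − 3/100·(0))/(1+3/100) = 2473/2500 ≈ 0.989200
step 2 [1y] zero: DF = P = 9789/10000 ≈ 0.978900
step 3 [1.5y] swap r/2=419/29262: DF=(1 − 419/29262·(0.989200+0.978900))/(1+419/29262) = 9581/10000 ≈ 0.958100
step 4 [2y] zero: DF = P = 2363/2500 ≈ 0.945200
step 5 [2.5y] bond c/2=1/25: DF=(14157/12500 − 1/25·(0.989200+0.978900+0.958100+0.945200))/(1+1/25) = 9401/10000 ≈ 0.940100

1 1/2 2473/2500
2 1 9789/10000
3 3/2 9581/10000
4 2 2363/2500
5 5/2 9401/10000
s(1y) = (1/(9789/10000) − 1)/(1) = 211/9789 ≈ 2.1555%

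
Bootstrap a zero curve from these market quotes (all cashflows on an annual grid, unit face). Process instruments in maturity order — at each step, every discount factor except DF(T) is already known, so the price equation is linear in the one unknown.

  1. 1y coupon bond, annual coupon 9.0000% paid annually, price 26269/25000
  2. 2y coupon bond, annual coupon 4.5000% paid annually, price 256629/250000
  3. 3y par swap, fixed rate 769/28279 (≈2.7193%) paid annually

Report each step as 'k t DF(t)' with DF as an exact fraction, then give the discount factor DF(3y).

step 1 [1y] bond c/1=9/100: DF=(26269/25000 − 9/100·(0))/(1+9/100) = 241/250 ≈ 0.964000
step 2 [2y] bond c/1=9/200: DF=(256629/250000 − 9/200·(0.964000))/(1+9/200) = 588/625 ≈ 0.940800
step 3 [3y] swap r/1=769/28279: DF=(1 − 769/28279·(0.964000+0.940800))/(1+769/28279) = 9231/10000 ≈ 0.923100

1 1 241/250
2 2 588/625
3 3 9231/10000
DF(3y) = 9231/10000 ≈ 0.923100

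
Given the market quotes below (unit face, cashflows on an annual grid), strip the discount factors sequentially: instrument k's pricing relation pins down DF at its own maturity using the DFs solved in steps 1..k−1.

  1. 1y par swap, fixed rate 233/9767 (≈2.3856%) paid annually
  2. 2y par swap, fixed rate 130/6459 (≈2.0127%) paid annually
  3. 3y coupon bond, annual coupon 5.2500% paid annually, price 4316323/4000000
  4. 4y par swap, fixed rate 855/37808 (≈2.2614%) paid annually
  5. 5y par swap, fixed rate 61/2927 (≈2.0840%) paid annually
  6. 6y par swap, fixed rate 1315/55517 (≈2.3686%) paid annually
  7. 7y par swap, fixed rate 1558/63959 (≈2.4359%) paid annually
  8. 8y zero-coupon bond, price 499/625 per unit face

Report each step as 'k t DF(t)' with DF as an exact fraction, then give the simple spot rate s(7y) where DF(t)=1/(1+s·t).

step 1 [1y] swap r/1=233/9767: DF=(1 − 233/9767·(0))/(1+233/9767) = 9767/10000 ≈ 0.976700
step 2 [2y] swap r/1=130/6459: DF=(1 − 130/6459·(0.976700))/(1+130/6459) = 961/1000 ≈ 0.961000
step 3 [3y] bond c/1=21/400: DF=(4316323/4000000 − 21/400·(0.976700+0.961000))/(1+21/400) = 4643/5000 ≈ 0.928600
step 4 [4y] swap r/1=855/37808: DF=(1 − 855/37808·(0.976700+0.961000+0.928600))/(1+855/37808) = 1829/2000 ≈ 0.914500
step 5 [5y] swap r/1=61/2927: DF=(1 − 61/2927·(0.976700+0.961000+0.928600+0.914500))/(1+61/2927) = 564/625 ≈ 0.902400
step 6 [6y] swap r/1=1315/55517: DF=(1 − 1315/55517·(0.976700+0.961000+0.928600+0.914500+0.902400))/(1+1315/55517) = 1737/2000 ≈ 0.868500
step 7 [7y] swap r/1=1558/63959: DF=(1 − 1558/63959·(0.976700+0.961000+0.928600+0.914500+0.902400+0.868500))/(1+1558/63959) = 4221/5000 ≈ 0.844200
step 8 [8y] zero: DF = P = 499/625 ≈ 0.798400

1 1 9767/10000
2 2 961/1000
3 3 4643/5000
4 4 1829/2000
5 5 564/625
6 6 1737/2000
7 7 4221/5000
8 8 499/625
s(7y) = (1/(4221/5000) − 1)/(7) = 779/29547 ≈ 2.6365%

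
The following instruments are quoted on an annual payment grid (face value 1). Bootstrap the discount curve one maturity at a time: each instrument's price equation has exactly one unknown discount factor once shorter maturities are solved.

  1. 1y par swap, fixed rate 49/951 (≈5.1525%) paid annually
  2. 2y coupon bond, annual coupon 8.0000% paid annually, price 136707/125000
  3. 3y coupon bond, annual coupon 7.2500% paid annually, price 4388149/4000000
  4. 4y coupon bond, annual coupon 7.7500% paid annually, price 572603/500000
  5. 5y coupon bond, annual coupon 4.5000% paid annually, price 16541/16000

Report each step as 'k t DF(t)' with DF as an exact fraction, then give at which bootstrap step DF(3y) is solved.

step 1 [1y] swap r/1=49/951: DF=(1 − 49/951·(0))/(1+49/951) = 951/1000 ≈ 0.951000
step 2 [2y] bond c/1=2/25: DF=(136707/125000 − 2/25·(0.951000))/(1+2/25) = 4711/5000 ≈ 0.942200
step 3 [3y] bond c/1=29/400: DF=(4388149/4000000 − 29/400·(0.951000+0.942200))/(1+29/400) = 8949/10000 ≈ 0.894900
step 4 [4y] bond c/1=31/400: DF=(572603/500000 − 31/400·(0.951000+0.942200+0.894900))/(1+31/400) = 8623/10000 ≈ 0.862300
step 5 [5y] bond c/1=9/200: DF=(16541/16000 − 9/200·(0.951000+0.942200+0.894900+0.862300))/(1+9/200) = 8321/10000 ≈ 0.832100

1 1 951/1000
2 2 4711/5000
3 3 8949/10000
4 4 8623/10000
5 5 8321/10000
DF(3y) is solved at step 3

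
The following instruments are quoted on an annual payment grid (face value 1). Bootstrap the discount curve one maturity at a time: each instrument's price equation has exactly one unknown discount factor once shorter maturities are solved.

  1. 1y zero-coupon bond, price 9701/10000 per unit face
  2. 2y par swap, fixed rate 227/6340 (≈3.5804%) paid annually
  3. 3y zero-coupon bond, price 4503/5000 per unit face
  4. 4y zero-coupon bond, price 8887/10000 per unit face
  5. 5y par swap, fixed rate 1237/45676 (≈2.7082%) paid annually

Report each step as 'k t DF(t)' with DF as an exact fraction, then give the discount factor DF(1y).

1 1 9701/10000
2 2 9319/10000
3 3 4503/5000
4 4 8887/10000
5 5 8763/10000
DF(1y) = 9701/10000 ≈ 0.970100

step 1 [1y] zero: DF = P = 9701/10000 ≈ 0.970100
step 2 [2y] swap r/1=227/6340: DF=(1 − 227/6340·(0.970100))/(1+227/6340) = 9319/10000 ≈ 0.931900
step 3 [3y] zero: DF = P = 4503/5000 ≈ 0.900600
step 4 [4y] zero: DF = P = 8887/10000 ≈ 0.888700
step 5 [5y] swap r/1=1237/45676: DF=(1 − 1237/45676·(0.970100+0.931900+0.900600+0.888700))/(1+1237/45676) = 8763/10000 ≈ 0.876300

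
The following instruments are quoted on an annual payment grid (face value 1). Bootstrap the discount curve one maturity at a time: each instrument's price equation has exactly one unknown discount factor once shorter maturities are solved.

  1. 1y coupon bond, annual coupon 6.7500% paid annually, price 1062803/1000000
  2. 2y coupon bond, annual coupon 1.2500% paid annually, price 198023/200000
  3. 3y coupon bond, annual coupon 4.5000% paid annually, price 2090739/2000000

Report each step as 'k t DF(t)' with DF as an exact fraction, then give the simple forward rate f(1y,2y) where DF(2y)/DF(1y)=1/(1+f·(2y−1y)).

step 1 [1y] bond c/1=27/400: DF=(1062803/1000000 − 27/400·(0))/(1+27/400) = 2489/2500 ≈ 0.995600
step 2 [2y] bond c/1=1/80: DF=(198023/200000 − 1/80·(0.995600))/(1+1/80) = 1207/1250 ≈ 0.965600
step 3 [3y] bond c/1=9/200: DF=(2090739/2000000 − 9/200·(0.995600+0.965600))/(1+9/200) = 9159/10000 ≈ 0.915900

1 1 2489/2500
2 2 1207/1250
3 3 9159/10000
f(1y,2y) = ((2489/2500)/(1207/1250) − 1)/(1) = 75/2414 ≈ 3.1069%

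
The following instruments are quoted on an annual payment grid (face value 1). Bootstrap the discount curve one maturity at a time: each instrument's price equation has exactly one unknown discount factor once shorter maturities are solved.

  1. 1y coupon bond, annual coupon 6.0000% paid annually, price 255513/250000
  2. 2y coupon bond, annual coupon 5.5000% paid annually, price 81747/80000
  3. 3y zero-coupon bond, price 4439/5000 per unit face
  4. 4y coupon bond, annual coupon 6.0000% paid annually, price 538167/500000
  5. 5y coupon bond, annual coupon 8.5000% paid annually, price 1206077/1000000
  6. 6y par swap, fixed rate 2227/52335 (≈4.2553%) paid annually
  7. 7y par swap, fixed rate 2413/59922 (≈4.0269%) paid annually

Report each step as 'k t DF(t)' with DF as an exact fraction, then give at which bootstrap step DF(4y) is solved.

1 1 4821/5000
2 2 9183/10000
3 3 4439/5000
4 4 4293/5000
5 5 8273/10000
6 6 7773/10000
7 7 7587/10000
DF(4y) is solved at step 4

step 1 [1y] bond c/1=3/50: DF=(255513/250000 − 3/50·(0))/(1+3/50) = 4821/5000 ≈ 0.964200
step 2 [2y] bond c/1=11/200: DF=(81747/80000 − 11/200·(0.964200))/(1+11/200) = 9183/10000 ≈ 0.918300
step 3 [3y] zero: DF = P = 4439/5000 ≈ 0.887800
step 4 [4y] bond c/1=3/50: DF=(538167/500000 − 3/50·(0.964200+0.918300+0.887800))/(1+3/50) = 4293/5000 ≈ 0.858600
step 5 [5y] bond c/1=17/200: DF=(1206077/1000000 − 17/200·(0.964200+0.918300+0.887800+0.858600))/(1+17/200) = 8273/10000 ≈ 0.827300
step 6 [6y] swap r/1=2227/52335: DF=(1 − 2227/52335·(0.964200+0.918300+0.887800+0.858600+0.827300))/(1+2227/52335) = 7773/10000 ≈ 0.777300
step 7 [7y] swap r/1=2413/59922: DF=(1 − 2413/59922·(0.964200+0.918300+0.887800+0.858600+0.827300+0.777300))/(1+2413/59922) = 7587/10000 ≈ 0.758700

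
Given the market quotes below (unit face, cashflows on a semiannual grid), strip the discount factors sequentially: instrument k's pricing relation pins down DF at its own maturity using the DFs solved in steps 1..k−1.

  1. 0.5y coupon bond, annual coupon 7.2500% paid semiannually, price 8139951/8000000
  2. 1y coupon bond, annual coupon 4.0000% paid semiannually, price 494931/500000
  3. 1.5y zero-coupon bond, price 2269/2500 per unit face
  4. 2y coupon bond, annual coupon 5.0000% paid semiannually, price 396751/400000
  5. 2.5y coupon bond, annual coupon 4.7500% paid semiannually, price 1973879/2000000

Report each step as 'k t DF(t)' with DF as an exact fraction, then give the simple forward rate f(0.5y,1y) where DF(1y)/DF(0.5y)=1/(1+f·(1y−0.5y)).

1 1/2 9819/10000
2 1 1189/1250
3 3/2 2269/2500
4 2 1123/1250
5 5/2 8773/10000
f(0.5y,1y) = ((9819/10000)/(1189/1250) − 1)/(1/2) = 307/4756 ≈ 6.4550%

step 1 [0.5y] bond c/2=29/800: DF=(8139951/8000000 − 29/800·(0))/(1+29/800) = 9819/10000 ≈ 0.981900
step 2 [1y] bond c/2=1/50: DF=(494931/500000 − 1/50·(0.981900))/(1+1/50) = 1189/1250 ≈ 0.951200
step 3 [1.5y] zero: DF = P = 2269/2500 ≈ 0.907600
step 4 [2y] bond c/2=1/40: DF=(396751/400000 − 1/40·(0.981900+0.951200+0.907600))/(1+1/40) = 1123/1250 ≈ 0.898400
step 5 [2.5y] bond c/2=19/800: DF=(1973879/2000000 − 19/800·(0.981900+0.951200+0.907600+0.898400))/(1+19/800) = 8773/10000 ≈ 0.877300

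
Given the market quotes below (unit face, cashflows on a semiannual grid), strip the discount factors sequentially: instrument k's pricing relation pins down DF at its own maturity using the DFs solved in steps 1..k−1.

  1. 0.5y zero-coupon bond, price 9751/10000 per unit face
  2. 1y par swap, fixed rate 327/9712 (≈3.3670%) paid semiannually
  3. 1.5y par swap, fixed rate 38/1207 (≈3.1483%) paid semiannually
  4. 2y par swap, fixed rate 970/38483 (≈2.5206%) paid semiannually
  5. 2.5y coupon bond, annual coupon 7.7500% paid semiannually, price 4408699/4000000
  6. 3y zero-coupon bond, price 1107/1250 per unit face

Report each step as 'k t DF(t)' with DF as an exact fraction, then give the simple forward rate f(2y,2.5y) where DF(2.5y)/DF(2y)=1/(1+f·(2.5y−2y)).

step 1 [0.5y] zero: DF = P = 9751/10000 ≈ 0.975100
step 2 [1y] swap r/2=327/19424: DF=(1 − 327/19424·(0.975100))/(1+327/19424) = 9673/10000 ≈ 0.967300
step 3 [1.5y] swap r/2=19/1207: DF=(1 − 19/1207·(0.975100+0.967300))/(1+19/1207) = 1193/1250 ≈ 0.954400
step 4 [2y] swap r/2=485/38483: DF=(1 − 485/38483·(0.975100+0.967300+0.954400))/(1+485/38483) = 1903/2000 ≈ 0.951500
step 5 [2.5y] bond c/2=31/800: DF=(4408699/4000000 − 31/800·(0.975100+0.967300+0.954400+0.951500))/(1+31/800) = 367/400 ≈ 0.917500
step 6 [3y] zero: DF = P = 1107/1250 ≈ 0.885600

1 1/2 9751/10000
2 1 9673/10000
3 3/2 1193/1250
4 2 1903/2000
5 5/2 367/400
6 3 1107/1250
f(2y,2.5y) = ((1903/2000)/(367/400) − 1)/(1/2) = 136/1835 ≈ 7.4114%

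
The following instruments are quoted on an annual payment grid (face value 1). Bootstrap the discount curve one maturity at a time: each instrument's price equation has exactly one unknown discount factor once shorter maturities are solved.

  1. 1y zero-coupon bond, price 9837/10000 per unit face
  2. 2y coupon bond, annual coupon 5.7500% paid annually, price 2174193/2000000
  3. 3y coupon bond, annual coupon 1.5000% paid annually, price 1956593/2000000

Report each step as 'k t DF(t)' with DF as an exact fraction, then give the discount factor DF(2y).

1 1 9837/10000
2 2 1949/2000
3 3 9349/10000
DF(2y) = 1949/2000 ≈ 0.974500

step 1 [1y] zero: DF = P = 9837/10000 ≈ 0.983700
step 2 [2y] bond c/1=23/400: DF=(2174193/2000000 − 23/400·(0.983700))/(1+23/400) = 1949/2000 ≈ 0.974500
step 3 [3y] bond c/1=3/200: DF=(1956593/2000000 − 3/200·(0.983700+0.974500))/(1+3/200) = 9349/10000 ≈ 0.934900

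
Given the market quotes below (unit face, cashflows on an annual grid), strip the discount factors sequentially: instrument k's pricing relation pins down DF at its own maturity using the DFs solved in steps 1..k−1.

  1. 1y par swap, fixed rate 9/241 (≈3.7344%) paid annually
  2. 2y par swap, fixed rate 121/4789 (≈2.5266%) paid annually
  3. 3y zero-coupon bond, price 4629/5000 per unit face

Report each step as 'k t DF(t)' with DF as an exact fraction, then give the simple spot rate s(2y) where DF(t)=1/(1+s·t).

step 1 [1y] swap r/1=9/241: DF=(1 − 9/241·(0))/(1+9/241) = 241/250 ≈ 0.964000
step 2 [2y] swap r/1=121/4789: DF=(1 − 121/4789·(0.964000))/(1+121/4789) = 2379/2500 ≈ 0.951600
step 3 [3y] zero: DF = P = 4629/5000 ≈ 0.925800

1 1 241/250
2 2 2379/2500
3 3 4629/5000
s(2y) = (1/(2379/2500) − 1)/(2) = 121/4758 ≈ 2.5431%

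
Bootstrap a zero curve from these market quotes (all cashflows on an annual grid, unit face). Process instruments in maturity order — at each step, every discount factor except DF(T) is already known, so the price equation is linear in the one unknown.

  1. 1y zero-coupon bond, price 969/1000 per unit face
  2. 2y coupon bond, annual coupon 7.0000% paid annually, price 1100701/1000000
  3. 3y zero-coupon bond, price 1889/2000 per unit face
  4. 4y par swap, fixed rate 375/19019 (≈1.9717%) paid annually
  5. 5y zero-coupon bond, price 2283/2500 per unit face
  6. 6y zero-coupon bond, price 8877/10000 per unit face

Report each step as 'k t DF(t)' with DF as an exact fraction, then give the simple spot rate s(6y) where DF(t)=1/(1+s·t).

step 1 [1y] zero: DF = P = 969/1000 ≈ 0.969000
step 2 [2y] bond c/1=7/100: DF=(1100701/1000000 − 7/100·(0.969000))/(1+7/100) = 9653/10000 ≈ 0.965300
step 3 [3y] zero: DF = P = 1889/2000 ≈ 0.944500
step 4 [4y] swap r/1=375/19019: DF=(1 − 375/19019·(0.969000+0.965300+0.944500))/(1+375/19019) = 37/40 ≈ 0.925000
step 5 [5y] zero: DF = P = 2283/2500 ≈ 0.913200
step 6 [6y] zero: DF = P = 8877/10000 ≈ 0.887700

1 1 969/1000
2 2 9653/10000
3 3 1889/2000
4 4 37/40
5 5 2283/2500
6 6 8877/10000
s(6y) = (1/(8877/10000) − 1)/(6) = 1123/53262 ≈ 2.1084%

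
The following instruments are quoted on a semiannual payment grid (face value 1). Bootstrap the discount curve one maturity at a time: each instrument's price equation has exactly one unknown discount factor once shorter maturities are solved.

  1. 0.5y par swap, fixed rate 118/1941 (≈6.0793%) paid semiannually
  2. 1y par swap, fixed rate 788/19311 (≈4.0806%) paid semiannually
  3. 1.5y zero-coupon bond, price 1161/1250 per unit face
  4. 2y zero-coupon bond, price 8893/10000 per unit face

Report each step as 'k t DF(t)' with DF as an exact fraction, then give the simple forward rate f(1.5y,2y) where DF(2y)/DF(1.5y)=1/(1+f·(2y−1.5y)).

1 1/2 1941/2000
2 1 4803/5000
3 3/2 1161/1250
4 2 8893/10000
f(1.5y,2y) = ((1161/1250)/(8893/10000) − 1)/(1/2) = 790/8893 ≈ 8.8834%

step 1 [0.5y] swap r/2=59/1941: DF=(1 − 59/1941·(0))/(1+59/1941) = 1941/2000 ≈ 0.970500
step 2 [1y] swap r/2=394/19311: DF=(1 − 394/19311·(0.970500))/(1+394/19311) = 4803/5000 ≈ 0.960600
step 3 [1.5y] zero: DF = P = 1161/1250 ≈ 0.928800
step 4 [2y] zero: DF = P = 8893/10000 ≈ 0.889300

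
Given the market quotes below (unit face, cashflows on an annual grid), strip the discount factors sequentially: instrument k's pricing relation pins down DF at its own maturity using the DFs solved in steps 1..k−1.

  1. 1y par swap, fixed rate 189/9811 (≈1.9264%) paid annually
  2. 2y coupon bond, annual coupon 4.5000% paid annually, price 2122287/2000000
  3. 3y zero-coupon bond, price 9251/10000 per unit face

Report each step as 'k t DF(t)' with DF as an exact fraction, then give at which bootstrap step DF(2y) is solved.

step 1 [1y] swap r/1=189/9811: DF=(1 − 189/9811·(0))/(1+189/9811) = 9811/10000 ≈ 0.981100
step 2 [2y] bond c/1=9/200: DF=(2122287/2000000 − 9/200·(0.981100))/(1+9/200) = 2433/2500 ≈ 0.973200
step 3 [3y] zero: DF = P = 9251/10000 ≈ 0.925100

1 1 9811/10000
2 2 2433/2500
3 3 9251/10000
DF(2y) is solved at step 2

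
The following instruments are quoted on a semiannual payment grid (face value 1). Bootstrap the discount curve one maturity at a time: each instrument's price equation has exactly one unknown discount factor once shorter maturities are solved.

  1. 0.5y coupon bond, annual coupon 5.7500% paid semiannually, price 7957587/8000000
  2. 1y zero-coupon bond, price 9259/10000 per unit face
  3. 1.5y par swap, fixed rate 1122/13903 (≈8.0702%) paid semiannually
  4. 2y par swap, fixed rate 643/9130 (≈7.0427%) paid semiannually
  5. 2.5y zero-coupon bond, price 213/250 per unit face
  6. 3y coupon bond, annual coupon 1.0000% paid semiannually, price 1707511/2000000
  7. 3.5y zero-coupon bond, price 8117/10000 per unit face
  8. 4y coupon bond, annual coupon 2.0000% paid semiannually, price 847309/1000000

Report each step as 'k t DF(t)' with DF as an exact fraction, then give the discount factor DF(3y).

1 1/2 9669/10000
2 1 9259/10000
3 3/2 4439/5000
4 2 4357/5000
5 5/2 213/250
6 3 8271/10000
7 7/2 8117/10000
8 4 7781/10000
DF(3y) = 8271/10000 ≈ 0.827100

step 1 [0.5y] bond c/2=23/800: DF=(7957587/8000000 − 23/800·(0))/(1+23/800) = 9669/10000 ≈ 0.966900
step 2 [1y] zero: DF = P = 9259/10000 ≈ 0.925900
step 3 [1.5y] swap r/2=561/13903: DF=(1 − 561/13903·(0.966900+0.925900))/(1+561/13903) = 4439/5000 ≈ 0.887800
step 4 [2y] swap r/2=643/18260: DF=(1 − 643/18260·(0.966900+0.925900+0.887800))/(1+643/18260) = 4357/5000 ≈ 0.871400
step 5 [2.5y] zero: DF = P = 213/250 ≈ 0.852000
step 6 [3y] bond c/2=1/200: DF=(1707511/2000000 − 1/200·(0.966900+0.925900+0.887800+0.871400+0.852000))/(1+1/200) = 8271/10000 ≈ 0.827100
step 7 [3.5y] zero: DF = P = 8117/10000 ≈ 0.811700
step 8 [4y] bond c/2=1/100: DF=(847309/1000000 − 1/100·(0.966900+0.925900+0.887800+0.871400+0.852000+0.827100+0.811700))/(1+1/100) = 7781/10000 ≈ 0.778100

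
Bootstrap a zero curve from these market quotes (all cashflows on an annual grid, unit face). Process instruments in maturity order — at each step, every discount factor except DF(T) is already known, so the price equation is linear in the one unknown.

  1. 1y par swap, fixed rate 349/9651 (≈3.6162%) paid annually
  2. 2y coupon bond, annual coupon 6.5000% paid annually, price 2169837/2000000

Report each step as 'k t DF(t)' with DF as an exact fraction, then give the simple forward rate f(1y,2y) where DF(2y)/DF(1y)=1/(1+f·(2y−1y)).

1 1 9651/10000
2 2 4799/5000
f(1y,2y) = ((9651/10000)/(4799/5000) − 1)/(1) = 53/9598 ≈ 0.5522%

step 1 [1y] swap r/1=349/9651: DF=(1 − 349/9651·(0))/(1+349/9651) = 9651/10000 ≈ 0.965100
step 2 [2y] bond c/1=13/200: DF=(2169837/2000000 − 13/200·(0.965100))/(1+13/200) = 4799/5000 ≈ 0.959800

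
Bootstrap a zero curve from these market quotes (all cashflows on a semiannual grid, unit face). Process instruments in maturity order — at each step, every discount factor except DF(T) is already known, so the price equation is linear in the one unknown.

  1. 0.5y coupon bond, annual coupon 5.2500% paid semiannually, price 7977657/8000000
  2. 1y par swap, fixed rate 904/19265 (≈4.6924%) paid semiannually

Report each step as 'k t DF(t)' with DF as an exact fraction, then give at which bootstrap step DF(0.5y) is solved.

step 1 [0.5y] bond c/2=21/800: DF=(7977657/8000000 − 21/800·(0))/(1+21/800) = 9717/10000 ≈ 0.971700
step 2 [1y] swap r/2=452/19265: DF=(1 − 452/19265·(0.971700))/(1+452/19265) = 2387/2500 ≈ 0.954800

1 1/2 9717/10000
2 1 2387/2500
DF(0.5y) is solved at step 1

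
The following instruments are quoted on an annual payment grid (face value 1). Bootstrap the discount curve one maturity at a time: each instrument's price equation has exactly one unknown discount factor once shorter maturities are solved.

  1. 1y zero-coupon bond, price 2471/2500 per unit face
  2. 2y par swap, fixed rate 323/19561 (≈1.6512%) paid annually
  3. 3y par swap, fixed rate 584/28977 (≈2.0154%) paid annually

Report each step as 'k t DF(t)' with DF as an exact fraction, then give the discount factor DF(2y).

step 1 [1y] zero: DF = P = 2471/2500 ≈ 0.988400
step 2 [2y] swap r/1=323/19561: DF=(1 − 323/19561·(0.988400))/(1+323/19561) = 9677/10000 ≈ 0.967700
step 3 [3y] swap r/1=584/28977: DF=(1 − 584/28977·(0.988400+0.967700))/(1+584/28977) = 1177/1250 ≈ 0.941600

1 1 2471/2500
2 2 9677/10000
3 3 1177/1250
DF(2y) = 9677/10000 ≈ 0.967700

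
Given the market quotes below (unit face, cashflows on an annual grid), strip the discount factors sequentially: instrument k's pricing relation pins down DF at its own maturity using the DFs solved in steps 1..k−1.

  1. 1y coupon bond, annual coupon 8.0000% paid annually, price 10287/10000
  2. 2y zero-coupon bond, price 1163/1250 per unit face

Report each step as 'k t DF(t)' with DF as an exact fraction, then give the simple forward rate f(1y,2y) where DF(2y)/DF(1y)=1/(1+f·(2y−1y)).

1 1 381/400
2 2 1163/1250
f(1y,2y) = ((381/400)/(1163/1250) − 1)/(1) = 221/9304 ≈ 2.3753%

step 1 [1y] bond c/1=2/25: DF=(10287/10000 − 2/25·(0))/(1+2/25) = 381/400 ≈ 0.952500
step 2 [2y] zero: DF = P = 1163/1250 ≈ 0.930400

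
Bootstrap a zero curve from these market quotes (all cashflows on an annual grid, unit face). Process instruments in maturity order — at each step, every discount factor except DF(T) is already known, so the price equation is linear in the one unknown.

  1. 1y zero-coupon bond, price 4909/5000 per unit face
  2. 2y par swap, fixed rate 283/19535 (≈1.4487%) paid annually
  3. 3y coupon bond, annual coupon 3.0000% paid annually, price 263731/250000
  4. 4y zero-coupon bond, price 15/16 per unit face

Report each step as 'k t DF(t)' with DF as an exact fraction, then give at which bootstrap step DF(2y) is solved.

1 1 4909/5000
2 2 9717/10000
3 3 9673/10000
4 4 15/16
DF(2y) is solved at step 2

step 1 [1y] zero: DF = P = 4909/5000 ≈ 0.981800
step 2 [2y] swap r/1=283/19535: DF=(1 − 283/19535·(0.981800))/(1+283/19535) = 9717/10000 ≈ 0.971700
step 3 [3y] bond c/1=3/100: DF=(263731/250000 − 3/100·(0.981800+0.971700))/(1+3/100) = 9673/10000 ≈ 0.967300
step 4 [4y] zero: DF = P = 15/16 ≈ 0.937500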